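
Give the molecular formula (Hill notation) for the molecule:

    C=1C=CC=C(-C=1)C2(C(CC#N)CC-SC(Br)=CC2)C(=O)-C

C17H18BrNOS

Heavy atoms from the SMILES: 1 Br, 17 C, 1 N, 1 O, 1 S.
Implicit hydrogens by atom environment:
  5 × C (aromatic): 1 H each → 5
  4 × C: 2 H each → 8
  4 × C: no H
  2 × C: 1 H each → 2
  1 × Br: no H
  1 × C: 3 H
  1 × C (aromatic): no H
  1 × N: no H
  1 × O: no H
  1 × S: no H
  Total hydrogens = 18.
Molecular formula: C17H18BrNOS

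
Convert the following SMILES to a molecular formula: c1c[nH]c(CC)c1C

C7H11N

Heavy atoms from the SMILES: 7 C, 1 N.
Implicit hydrogens by atom environment:
  2 × C: 3 H each → 6
  2 × C (aromatic): 1 H each → 2
  2 × C (aromatic): no H
  1 × C: 2 H
  1 × N (aromatic): 1 H
  Total hydrogens = 11.
Molecular formula: C7H11N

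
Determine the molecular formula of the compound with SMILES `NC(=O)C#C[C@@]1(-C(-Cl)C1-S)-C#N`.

Heavy atoms from the SMILES: 7 C, 1 Cl, 2 N, 1 O, 1 S.
Implicit hydrogens by atom environment:
  5 × C: no H
  2 × C: 1 H each → 2
  1 × Cl: no H
  1 × N: 2 H
  1 × N: no H
  1 × O: no H
  1 × S: 1 H
  Total hydrogens = 5.
Molecular formula: C7H5ClN2OS

C7H5ClN2OS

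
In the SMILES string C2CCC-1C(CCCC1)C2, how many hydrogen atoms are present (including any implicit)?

Hydrogens are implicit in SMILES; fill each atom to its normal valence:
  8 × C: 2 H each → 16
  2 × C: 1 H each → 2
  Total hydrogens = 18.

18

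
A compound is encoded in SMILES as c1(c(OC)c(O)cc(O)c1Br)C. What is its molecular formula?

Heavy atoms from the SMILES: 1 Br, 8 C, 3 O.
Implicit hydrogens by atom environment:
  5 × C (aromatic): no H
  2 × C: 3 H each → 6
  2 × O: 1 H each → 2
  1 × Br: no H
  1 × C (aromatic): 1 H
  1 × O: no H
  Total hydrogens = 9.
Molecular formula: C8H9BrO3

C8H9BrO3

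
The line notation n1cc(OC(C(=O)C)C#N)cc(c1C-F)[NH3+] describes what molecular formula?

Heavy atoms from the SMILES: 10 C, 1 F, 3 N, 2 O.
Implicit hydrogens by atom environment:
  3 × C (aromatic): no H
  2 × C (aromatic): 1 H each → 2
  2 × C: no H
  2 × O: no H
  1 × C: 3 H
  1 × C: 2 H
  1 × C: 1 H
  1 × F: no H
  1 × N (charge +1): 3 H
  1 × N (aromatic): no H
  1 × N: no H
  Total hydrogens = 11.
Net charge +1.
Molecular formula: C10H11FN3O2+

C10H11FN3O2+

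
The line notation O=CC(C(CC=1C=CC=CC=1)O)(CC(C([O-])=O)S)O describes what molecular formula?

C13H15O5S-

Heavy atoms from the SMILES: 13 C, 5 O, 1 S.
Implicit hydrogens by atom environment:
  5 × C (aromatic): 1 H each → 5
  3 × C: 1 H each → 3
  2 × C: 2 H each → 4
  2 × C: no H
  2 × O: 1 H each → 2
  2 × O: no H
  1 × C (aromatic): no H
  1 × O (charge -1): no H
  1 × S: 1 H
  Total hydrogens = 15.
Net charge -1.
Molecular formula: C13H15O5S-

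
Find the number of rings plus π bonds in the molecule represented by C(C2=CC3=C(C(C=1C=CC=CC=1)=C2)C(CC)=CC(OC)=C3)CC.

11

Molecular formula from the SMILES: C22H24O.
DoU = (2C + 2 + N − H − X)/2 = (2·22 + 2 + 0 − 24 − 0)/2 = 22/2 = 11.
(Structurally: 3 ring(s) + 8 π bond(s) = 11.)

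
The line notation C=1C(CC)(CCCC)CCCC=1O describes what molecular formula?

Heavy atoms from the SMILES: 12 C, 1 O.
Implicit hydrogens by atom environment:
  7 × C: 2 H each → 14
  2 × C: 3 H each → 6
  2 × C: no H
  1 × C: 1 H
  1 × O: 1 H
  Total hydrogens = 22.
Molecular formula: C12H22O

C12H22O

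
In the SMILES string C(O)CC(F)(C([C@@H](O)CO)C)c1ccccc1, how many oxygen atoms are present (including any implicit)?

3

The symbol for oxygen appears 3 times in the SMILES.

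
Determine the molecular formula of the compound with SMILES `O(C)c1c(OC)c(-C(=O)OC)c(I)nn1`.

C8H9IN2O4

Heavy atoms from the SMILES: 8 C, 1 I, 2 N, 4 O.
Implicit hydrogens by atom environment:
  4 × C (aromatic): no H
  4 × O: no H
  3 × C: 3 H each → 9
  2 × N (aromatic): no H
  1 × C: no H
  1 × I: no H
  Total hydrogens = 9.
Molecular formula: C8H9IN2O4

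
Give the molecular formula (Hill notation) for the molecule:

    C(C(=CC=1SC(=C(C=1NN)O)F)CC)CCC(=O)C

C13H19FN2O2S

Heavy atoms from the SMILES: 13 C, 1 F, 2 N, 2 O, 1 S.
Implicit hydrogens by atom environment:
  4 × C: 2 H each → 8
  4 × C (aromatic): no H
  2 × C: 3 H each → 6
  2 × C: no H
  1 × C: 1 H
  1 × F: no H
  1 × N: 2 H
  1 × N: 1 H
  1 × O: 1 H
  1 × O: no H
  1 × S (aromatic): no H
  Total hydrogens = 19.
Molecular formula: C13H19FN2O2S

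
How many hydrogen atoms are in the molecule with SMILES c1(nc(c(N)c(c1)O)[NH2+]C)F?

Hydrogens are implicit in SMILES; fill each atom to its normal valence:
  4 × C (aromatic): no H
  1 × C: 3 H
  1 × C (aromatic): 1 H
  1 × F: no H
  1 × N: 2 H
  1 × N (charge +1): 2 H
  1 × N (aromatic): no H
  1 × O: 1 H
  Total hydrogens = 9.

9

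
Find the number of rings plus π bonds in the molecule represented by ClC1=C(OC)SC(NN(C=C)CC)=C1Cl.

Molecular formula from the SMILES: C9H12Cl2N2OS.
DoU = (2C + 2 + N − H − X)/2 = (2·9 + 2 + 2 − 12 − 2)/2 = 8/2 = 4.
(Structurally: 1 ring(s) + 3 π bond(s) = 4.)

4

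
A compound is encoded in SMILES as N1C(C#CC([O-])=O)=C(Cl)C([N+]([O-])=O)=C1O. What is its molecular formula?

Heavy atoms from the SMILES: 7 C, 1 Cl, 2 N, 5 O.
Implicit hydrogens by atom environment:
  4 × C (aromatic): no H
  3 × C: no H
  2 × O: no H
  2 × O (charge -1): no H
  1 × Cl: no H
  1 × N (aromatic): 1 H
  1 × N (charge +1): no H
  1 × O: 1 H
  Total hydrogens = 2.
Net charge -1.
Molecular formula: C7H2ClN2O5-

C7H2ClN2O5-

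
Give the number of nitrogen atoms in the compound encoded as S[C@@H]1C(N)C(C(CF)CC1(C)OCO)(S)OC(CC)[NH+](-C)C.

The symbol for nitrogen appears 2 times in the SMILES.

2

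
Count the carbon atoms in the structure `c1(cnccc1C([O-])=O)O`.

The symbol for carbon appears 6 times in the SMILES. Lowercase c denotes aromatic carbon and counts toward C.

6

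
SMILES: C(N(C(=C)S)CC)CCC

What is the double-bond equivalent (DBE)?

1

Molecular formula from the SMILES: C8H17NS.
DoU = (2C + 2 + N − H − X)/2 = (2·8 + 2 + 1 − 17 − 0)/2 = 2/2 = 1.
(Structurally: 0 ring(s) + 1 π bond(s) = 1.)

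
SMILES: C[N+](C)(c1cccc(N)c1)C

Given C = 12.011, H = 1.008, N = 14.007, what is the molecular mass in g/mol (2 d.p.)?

151.23

Molecular formula: C9H15N2+.
M = 9×12.011 + 15×1.008 + 2×14.007 = 151.23 g/mol.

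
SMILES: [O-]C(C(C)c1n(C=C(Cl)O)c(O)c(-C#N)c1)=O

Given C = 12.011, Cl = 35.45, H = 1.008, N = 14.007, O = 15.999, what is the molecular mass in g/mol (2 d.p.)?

255.63

Molecular formula: C10H8ClN2O4-.
M = 10×12.011 + 1×35.45 + 8×1.008 + 2×14.007 + 4×15.999 = 255.63 g/mol.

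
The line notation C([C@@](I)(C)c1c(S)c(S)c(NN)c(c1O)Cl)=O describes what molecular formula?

Heavy atoms from the SMILES: 9 C, 1 Cl, 1 I, 2 N, 2 O, 2 S.
Implicit hydrogens by atom environment:
  6 × C (aromatic): no H
  2 × S: 1 H each → 2
  1 × C: 3 H
  1 × C: 1 H
  1 × C: no H
  1 × Cl: no H
  1 × I: no H
  1 × N: 2 H
  1 × N: 1 H
  1 × O: 1 H
  1 × O: no H
  Total hydrogens = 10.
Molecular formula: C9H10ClIN2O2S2

C9H10ClIN2O2S2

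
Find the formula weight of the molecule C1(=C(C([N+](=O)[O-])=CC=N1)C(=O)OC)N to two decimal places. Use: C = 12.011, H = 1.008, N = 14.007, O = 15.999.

Molecular formula: C7H7N3O4.
M = 7×12.011 + 7×1.008 + 3×14.007 + 4×15.999 = 197.15 g/mol.

197.15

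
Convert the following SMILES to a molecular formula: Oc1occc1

C4H4O2

Heavy atoms from the SMILES: 4 C, 2 O.
Implicit hydrogens by atom environment:
  3 × C (aromatic): 1 H each → 3
  1 × C (aromatic): no H
  1 × O: 1 H
  1 × O (aromatic): no H
  Total hydrogens = 4.
Molecular formula: C4H4O2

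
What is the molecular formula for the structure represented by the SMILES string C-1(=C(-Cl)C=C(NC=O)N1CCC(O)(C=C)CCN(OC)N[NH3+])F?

Heavy atoms from the SMILES: 13 C, 1 Cl, 1 F, 5 N, 3 O.
Implicit hydrogens by atom environment:
  5 × C: 2 H each → 10
  3 × C (aromatic): no H
  2 × C: 1 H each → 2
  2 × N: 1 H each → 2
  2 × O: no H
  1 × C: 3 H
  1 × C (aromatic): 1 H
  1 × C: no H
  1 × Cl: no H
  1 × F: no H
  1 × N (charge +1): 3 H
  1 × N (aromatic): no H
  1 × N: no H
  1 × O: 1 H
  Total hydrogens = 22.
Net charge +1.
Molecular formula: C13H22ClFN5O3+

C13H22ClFN5O3+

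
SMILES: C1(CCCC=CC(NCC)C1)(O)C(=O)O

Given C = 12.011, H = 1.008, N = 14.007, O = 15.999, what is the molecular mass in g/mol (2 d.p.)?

213.28

Molecular formula: C11H19NO3.
M = 11×12.011 + 19×1.008 + 1×14.007 + 3×15.999 = 213.28 g/mol.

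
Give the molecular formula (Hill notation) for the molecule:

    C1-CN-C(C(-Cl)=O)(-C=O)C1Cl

Heavy atoms from the SMILES: 6 C, 2 Cl, 1 N, 2 O.
Implicit hydrogens by atom environment:
  2 × C: 2 H each → 4
  2 × C: 1 H each → 2
  2 × C: no H
  2 × Cl: no H
  2 × O: no H
  1 × N: 1 H
  Total hydrogens = 7.
Molecular formula: C6H7Cl2NO2

C6H7Cl2NO2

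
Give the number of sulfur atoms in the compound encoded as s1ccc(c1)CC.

The symbol for sulfur appears 1 time in the SMILES.

1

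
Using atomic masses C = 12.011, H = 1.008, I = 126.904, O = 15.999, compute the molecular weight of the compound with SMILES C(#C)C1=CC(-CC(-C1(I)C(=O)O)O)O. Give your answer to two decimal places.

308.07

Molecular formula: C9H9IO4.
M = 9×12.011 + 9×1.008 + 1×126.904 + 4×15.999 = 308.07 g/mol.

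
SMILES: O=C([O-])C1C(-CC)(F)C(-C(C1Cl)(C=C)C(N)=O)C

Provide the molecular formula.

Heavy atoms from the SMILES: 12 C, 1 Cl, 1 F, 1 N, 3 O.
Implicit hydrogens by atom environment:
  4 × C: 1 H each → 4
  4 × C: no H
  2 × C: 3 H each → 6
  2 × C: 2 H each → 4
  2 × O: no H
  1 × Cl: no H
  1 × F: no H
  1 × N: 2 H
  1 × O (charge -1): no H
  Total hydrogens = 16.
Net charge -1.
Molecular formula: C12H16ClFNO3-

C12H16ClFNO3-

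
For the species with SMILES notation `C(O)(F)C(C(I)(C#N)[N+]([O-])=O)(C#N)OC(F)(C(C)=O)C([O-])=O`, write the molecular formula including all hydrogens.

C9H5F2IN3O7-

Heavy atoms from the SMILES: 9 C, 2 F, 1 I, 3 N, 7 O.
Implicit hydrogens by atom environment:
  7 × C: no H
  4 × O: no H
  2 × F: no H
  2 × N: no H
  2 × O (charge -1): no H
  1 × C: 3 H
  1 × C: 1 H
  1 × I: no H
  1 × N (charge +1): no H
  1 × O: 1 H
  Total hydrogens = 5.
Net charge -1.
Molecular formula: C9H5F2IN3O7-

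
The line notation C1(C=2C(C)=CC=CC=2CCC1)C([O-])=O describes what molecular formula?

C12H13O2-

Heavy atoms from the SMILES: 12 C, 2 O.
Implicit hydrogens by atom environment:
  3 × C: 2 H each → 6
  3 × C (aromatic): 1 H each → 3
  3 × C (aromatic): no H
  1 × C: 3 H
  1 × C: 1 H
  1 × C: no H
  1 × O: no H
  1 × O (charge -1): no H
  Total hydrogens = 13.
Net charge -1.
Molecular formula: C12H13O2-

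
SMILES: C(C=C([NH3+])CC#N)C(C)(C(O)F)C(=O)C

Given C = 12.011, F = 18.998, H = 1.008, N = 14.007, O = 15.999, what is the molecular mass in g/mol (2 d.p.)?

215.25

Molecular formula: C10H16FN2O2+.
M = 10×12.011 + 1×18.998 + 16×1.008 + 2×14.007 + 2×15.999 = 215.25 g/mol.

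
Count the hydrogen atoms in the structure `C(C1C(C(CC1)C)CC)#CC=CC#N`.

17

Hydrogens are implicit in SMILES; fill each atom to its normal valence:
  5 × C: 1 H each → 5
  3 × C: 2 H each → 6
  3 × C: no H
  2 × C: 3 H each → 6
  1 × N: no H
  Total hydrogens = 17.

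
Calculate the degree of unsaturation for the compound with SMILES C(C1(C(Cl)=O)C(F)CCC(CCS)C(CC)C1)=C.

Molecular formula from the SMILES: C14H22ClFOS.
DoU = (2C + 2 + N − H − X)/2 = (2·14 + 2 + 0 − 22 − 2)/2 = 6/2 = 3.
(Structurally: 1 ring(s) + 2 π bond(s) = 3.)

3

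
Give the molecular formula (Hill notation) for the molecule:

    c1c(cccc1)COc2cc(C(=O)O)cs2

Heavy atoms from the SMILES: 12 C, 3 O, 1 S.
Implicit hydrogens by atom environment:
  7 × C (aromatic): 1 H each → 7
  3 × C (aromatic): no H
  2 × O: no H
  1 × C: 2 H
  1 × C: no H
  1 × O: 1 H
  1 × S (aromatic): no H
  Total hydrogens = 10.
Molecular formula: C12H10O3S

C12H10O3S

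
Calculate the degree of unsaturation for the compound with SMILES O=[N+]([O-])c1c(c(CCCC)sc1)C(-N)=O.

5

Molecular formula from the SMILES: C9H12N2O3S.
DoU = (2C + 2 + N − H − X)/2 = (2·9 + 2 + 2 − 12 − 0)/2 = 10/2 = 5.
(Structurally: 1 ring(s) + 4 π bond(s) = 5.)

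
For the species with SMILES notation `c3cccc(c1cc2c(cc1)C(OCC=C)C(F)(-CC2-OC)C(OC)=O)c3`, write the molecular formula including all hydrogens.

Heavy atoms from the SMILES: 22 C, 1 F, 4 O.
Implicit hydrogens by atom environment:
  8 × C (aromatic): 1 H each → 8
  4 × C (aromatic): no H
  4 × O: no H
  3 × C: 2 H each → 6
  3 × C: 1 H each → 3
  2 × C: 3 H each → 6
  2 × C: no H
  1 × F: no H
  Total hydrogens = 23.
Molecular formula: C22H23FO4

C22H23FO4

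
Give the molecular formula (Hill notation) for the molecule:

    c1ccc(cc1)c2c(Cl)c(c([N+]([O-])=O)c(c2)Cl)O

Heavy atoms from the SMILES: 12 C, 2 Cl, 1 N, 3 O.
Implicit hydrogens by atom environment:
  6 × C (aromatic): 1 H each → 6
  6 × C (aromatic): no H
  2 × Cl: no H
  1 × N (charge +1): no H
  1 × O: 1 H
  1 × O: no H
  1 × O (charge -1): no H
  Total hydrogens = 7.
Molecular formula: C12H7Cl2NO3

C12H7Cl2NO3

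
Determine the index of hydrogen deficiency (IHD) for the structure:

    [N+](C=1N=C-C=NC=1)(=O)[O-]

Molecular formula from the SMILES: C4H3N3O2.
DoU = (2C + 2 + N − H − X)/2 = (2·4 + 2 + 3 − 3 − 0)/2 = 10/2 = 5.
(Structurally: 1 ring(s) + 4 π bond(s) = 5.)

5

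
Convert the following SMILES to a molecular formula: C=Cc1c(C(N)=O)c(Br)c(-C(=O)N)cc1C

C11H11BrN2O2

Heavy atoms from the SMILES: 1 Br, 11 C, 2 N, 2 O.
Implicit hydrogens by atom environment:
  5 × C (aromatic): no H
  2 × C: no H
  2 × N: 2 H each → 4
  2 × O: no H
  1 × Br: no H
  1 × C: 3 H
  1 × C: 2 H
  1 × C (aromatic): 1 H
  1 × C: 1 H
  Total hydrogens = 11.
Molecular formula: C11H11BrN2O2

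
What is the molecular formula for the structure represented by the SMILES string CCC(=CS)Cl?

Heavy atoms from the SMILES: 4 C, 1 Cl, 1 S.
Implicit hydrogens by atom environment:
  1 × C: 3 H
  1 × C: 2 H
  1 × C: 1 H
  1 × C: no H
  1 × Cl: no H
  1 × S: 1 H
  Total hydrogens = 7.
Molecular formula: C4H7ClS

C4H7ClS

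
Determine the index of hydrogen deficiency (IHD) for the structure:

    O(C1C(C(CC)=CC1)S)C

Molecular formula from the SMILES: C8H14OS.
DoU = (2C + 2 + N − H − X)/2 = (2·8 + 2 + 0 − 14 − 0)/2 = 4/2 = 2.
(Structurally: 1 ring(s) + 1 π bond(s) = 2.)

2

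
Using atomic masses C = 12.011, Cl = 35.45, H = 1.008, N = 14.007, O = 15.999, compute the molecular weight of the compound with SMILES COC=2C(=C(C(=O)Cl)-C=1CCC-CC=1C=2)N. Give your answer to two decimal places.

239.70

Molecular formula: C12H14ClNO2.
M = 12×12.011 + 1×35.45 + 14×1.008 + 1×14.007 + 2×15.999 = 239.70 g/mol.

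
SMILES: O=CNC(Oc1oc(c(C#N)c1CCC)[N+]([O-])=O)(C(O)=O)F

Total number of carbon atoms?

11

The symbol for carbon appears 11 times in the SMILES. Lowercase c denotes aromatic carbon and counts toward C.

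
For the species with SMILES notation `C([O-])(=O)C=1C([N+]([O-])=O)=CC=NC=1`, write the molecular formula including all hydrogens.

Heavy atoms from the SMILES: 6 C, 2 N, 4 O.
Implicit hydrogens by atom environment:
  3 × C (aromatic): 1 H each → 3
  2 × C (aromatic): no H
  2 × O: no H
  2 × O (charge -1): no H
  1 × C: no H
  1 × N (aromatic): no H
  1 × N (charge +1): no H
  Total hydrogens = 3.
Net charge -1.
Molecular formula: C6H3N2O4-

C6H3N2O4-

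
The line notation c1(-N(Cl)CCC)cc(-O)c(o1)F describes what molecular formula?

Heavy atoms from the SMILES: 7 C, 1 Cl, 1 F, 1 N, 2 O.
Implicit hydrogens by atom environment:
  3 × C (aromatic): no H
  2 × C: 2 H each → 4
  1 × C: 3 H
  1 × C (aromatic): 1 H
  1 × Cl: no H
  1 × F: no H
  1 × N: no H
  1 × O: 1 H
  1 × O (aromatic): no H
  Total hydrogens = 9.
Molecular formula: C7H9ClFNO2

C7H9ClFNO2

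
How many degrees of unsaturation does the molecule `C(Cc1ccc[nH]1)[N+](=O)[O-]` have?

Molecular formula from the SMILES: C6H8N2O2.
DoU = (2C + 2 + N − H − X)/2 = (2·6 + 2 + 2 − 8 − 0)/2 = 8/2 = 4.
(Structurally: 1 ring(s) + 3 π bond(s) = 4.)

4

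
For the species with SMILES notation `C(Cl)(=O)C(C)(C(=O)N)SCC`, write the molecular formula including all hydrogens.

Heavy atoms from the SMILES: 6 C, 1 Cl, 1 N, 2 O, 1 S.
Implicit hydrogens by atom environment:
  3 × C: no H
  2 × C: 3 H each → 6
  2 × O: no H
  1 × C: 2 H
  1 × Cl: no H
  1 × N: 2 H
  1 × S: no H
  Total hydrogens = 10.
Molecular formula: C6H10ClNO2S

C6H10ClNO2S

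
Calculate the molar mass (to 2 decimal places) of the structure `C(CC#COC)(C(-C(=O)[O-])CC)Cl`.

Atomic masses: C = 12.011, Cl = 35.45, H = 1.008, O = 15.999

203.64

Molecular formula: C9H12ClO3-.
M = 9×12.011 + 1×35.45 + 12×1.008 + 3×15.999 = 203.64 g/mol.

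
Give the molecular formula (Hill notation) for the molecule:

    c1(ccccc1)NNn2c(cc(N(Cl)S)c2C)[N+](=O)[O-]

C11H12ClN5O2S

Heavy atoms from the SMILES: 11 C, 1 Cl, 5 N, 2 O, 1 S.
Implicit hydrogens by atom environment:
  6 × C (aromatic): 1 H each → 6
  4 × C (aromatic): no H
  2 × N: 1 H each → 2
  1 × C: 3 H
  1 × Cl: no H
  1 × N (aromatic): no H
  1 × N: no H
  1 × N (charge +1): no H
  1 × O: no H
  1 × O (charge -1): no H
  1 × S: 1 H
  Total hydrogens = 12.
Molecular formula: C11H12ClN5O2S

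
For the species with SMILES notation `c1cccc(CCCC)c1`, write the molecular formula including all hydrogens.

C10H14

Heavy atoms from the SMILES: 10 C.
Implicit hydrogens by atom environment:
  5 × C (aromatic): 1 H each → 5
  3 × C: 2 H each → 6
  1 × C: 3 H
  1 × C (aromatic): no H
  Total hydrogens = 14.
Molecular formula: C10H14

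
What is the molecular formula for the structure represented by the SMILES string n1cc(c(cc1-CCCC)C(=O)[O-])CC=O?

Heavy atoms from the SMILES: 12 C, 1 N, 3 O.
Implicit hydrogens by atom environment:
  4 × C: 2 H each → 8
  3 × C (aromatic): no H
  2 × C (aromatic): 1 H each → 2
  2 × O: no H
  1 × C: 3 H
  1 × C: 1 H
  1 × C: no H
  1 × N (aromatic): no H
  1 × O (charge -1): no H
  Total hydrogens = 14.
Net charge -1.
Molecular formula: C12H14NO3-

C12H14NO3-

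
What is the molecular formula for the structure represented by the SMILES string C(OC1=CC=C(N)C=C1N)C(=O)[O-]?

C8H9N2O3-

Heavy atoms from the SMILES: 8 C, 2 N, 3 O.
Implicit hydrogens by atom environment:
  3 × C (aromatic): 1 H each → 3
  3 × C (aromatic): no H
  2 × N: 2 H each → 4
  2 × O: no H
  1 × C: 2 H
  1 × C: no H
  1 × O (charge -1): no H
  Total hydrogens = 9.
Net charge -1.
Molecular formula: C8H9N2O3-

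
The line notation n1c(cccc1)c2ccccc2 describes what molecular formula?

Heavy atoms from the SMILES: 11 C, 1 N.
Implicit hydrogens by atom environment:
  9 × C (aromatic): 1 H each → 9
  2 × C (aromatic): no H
  1 × N (aromatic): no H
  Total hydrogens = 9.
Molecular formula: C11H9N

C11H9N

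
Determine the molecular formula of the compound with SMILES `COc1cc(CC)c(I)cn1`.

C8H10INO

Heavy atoms from the SMILES: 8 C, 1 I, 1 N, 1 O.
Implicit hydrogens by atom environment:
  3 × C (aromatic): no H
  2 × C: 3 H each → 6
  2 × C (aromatic): 1 H each → 2
  1 × C: 2 H
  1 × I: no H
  1 × N (aromatic): no H
  1 × O: no H
  Total hydrogens = 10.
Molecular formula: C8H10INO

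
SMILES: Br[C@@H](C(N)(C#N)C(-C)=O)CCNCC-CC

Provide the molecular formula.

Heavy atoms from the SMILES: 1 Br, 11 C, 3 N, 1 O.
Implicit hydrogens by atom environment:
  5 × C: 2 H each → 10
  3 × C: no H
  2 × C: 3 H each → 6
  1 × Br: no H
  1 × C: 1 H
  1 × N: 2 H
  1 × N: 1 H
  1 × N: no H
  1 × O: no H
  Total hydrogens = 20.
Molecular formula: C11H20BrN3O

C11H20BrN3O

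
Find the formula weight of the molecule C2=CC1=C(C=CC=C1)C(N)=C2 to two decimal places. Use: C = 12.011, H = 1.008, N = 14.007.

143.19

Molecular formula: C10H9N.
M = 10×12.011 + 9×1.008 + 1×14.007 = 143.19 g/mol.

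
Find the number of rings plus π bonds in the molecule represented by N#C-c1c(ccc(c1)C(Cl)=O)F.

Molecular formula from the SMILES: C8H3ClFNO.
DoU = (2C + 2 + N − H − X)/2 = (2·8 + 2 + 1 − 3 − 2)/2 = 14/2 = 7.
(Structurally: 1 ring(s) + 6 π bond(s) = 7.)

7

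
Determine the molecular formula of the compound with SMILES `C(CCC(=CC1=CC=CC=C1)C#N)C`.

Heavy atoms from the SMILES: 13 C, 1 N.
Implicit hydrogens by atom environment:
  5 × C (aromatic): 1 H each → 5
  3 × C: 2 H each → 6
  2 × C: no H
  1 × C: 3 H
  1 × C: 1 H
  1 × C (aromatic): no H
  1 × N: no H
  Total hydrogens = 15.
Molecular formula: C13H15N

C13H15N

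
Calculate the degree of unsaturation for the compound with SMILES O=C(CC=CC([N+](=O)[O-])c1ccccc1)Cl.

7

Molecular formula from the SMILES: C11H10ClNO3.
DoU = (2C + 2 + N − H − X)/2 = (2·11 + 2 + 1 − 10 − 1)/2 = 14/2 = 7.
(Structurally: 1 ring(s) + 6 π bond(s) = 7.)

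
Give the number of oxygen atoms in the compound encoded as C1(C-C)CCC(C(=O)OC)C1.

The symbol for oxygen appears 2 times in the SMILES.

2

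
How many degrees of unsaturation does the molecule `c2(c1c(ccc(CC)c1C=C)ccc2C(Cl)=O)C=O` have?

Molecular formula from the SMILES: C16H13ClO2.
DoU = (2C + 2 + N − H − X)/2 = (2·16 + 2 + 0 − 13 − 1)/2 = 20/2 = 10.
(Structurally: 2 ring(s) + 8 π bond(s) = 10.)

10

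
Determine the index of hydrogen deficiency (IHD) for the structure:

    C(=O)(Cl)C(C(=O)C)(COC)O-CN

2

Molecular formula from the SMILES: C7H12ClNO4.
DoU = (2C + 2 + N − H − X)/2 = (2·7 + 2 + 1 − 12 − 1)/2 = 4/2 = 2.
(Structurally: 0 ring(s) + 2 π bond(s) = 2.)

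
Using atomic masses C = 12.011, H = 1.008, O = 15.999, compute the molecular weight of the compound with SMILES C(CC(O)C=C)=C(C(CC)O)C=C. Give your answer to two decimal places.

Molecular formula: C11H18O2.
M = 11×12.011 + 18×1.008 + 2×15.999 = 182.26 g/mol.

182.26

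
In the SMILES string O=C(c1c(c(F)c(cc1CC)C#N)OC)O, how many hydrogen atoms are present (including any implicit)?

10

Hydrogens are implicit in SMILES; fill each atom to its normal valence:
  5 × C (aromatic): no H
  2 × C: 3 H each → 6
  2 × C: no H
  2 × O: no H
  1 × C: 2 H
  1 × C (aromatic): 1 H
  1 × F: no H
  1 × N: no H
  1 × O: 1 H
  Total hydrogens = 10.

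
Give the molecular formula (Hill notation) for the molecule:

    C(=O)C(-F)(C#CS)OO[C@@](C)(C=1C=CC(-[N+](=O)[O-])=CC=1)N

Heavy atoms from the SMILES: 12 C, 1 F, 2 N, 5 O, 1 S.
Implicit hydrogens by atom environment:
  4 × C (aromatic): 1 H each → 4
  4 × C: no H
  4 × O: no H
  2 × C (aromatic): no H
  1 × C: 3 H
  1 × C: 1 H
  1 × F: no H
  1 × N: 2 H
  1 × N (charge +1): no H
  1 × O (charge -1): no H
  1 × S: 1 H
  Total hydrogens = 11.
Molecular formula: C12H11FN2O5S

C12H11FN2O5S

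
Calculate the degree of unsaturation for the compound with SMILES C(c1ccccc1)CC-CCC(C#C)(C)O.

Molecular formula from the SMILES: C15H20O.
DoU = (2C + 2 + N − H − X)/2 = (2·15 + 2 + 0 − 20 − 0)/2 = 12/2 = 6.
(Structurally: 1 ring(s) + 5 π bond(s) = 6.)

6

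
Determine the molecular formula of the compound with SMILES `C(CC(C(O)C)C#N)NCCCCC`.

Heavy atoms from the SMILES: 11 C, 2 N, 1 O.
Implicit hydrogens by atom environment:
  6 × C: 2 H each → 12
  2 × C: 3 H each → 6
  2 × C: 1 H each → 2
  1 × C: no H
  1 × N: 1 H
  1 × N: no H
  1 × O: 1 H
  Total hydrogens = 22.
Molecular formula: C11H22N2O

C11H22N2O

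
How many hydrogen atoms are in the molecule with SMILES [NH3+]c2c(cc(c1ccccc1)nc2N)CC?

Hydrogens are implicit in SMILES; fill each atom to its normal valence:
  6 × C (aromatic): 1 H each → 6
  5 × C (aromatic): no H
  1 × C: 3 H
  1 × C: 2 H
  1 × N (charge +1): 3 H
  1 × N: 2 H
  1 × N (aromatic): no H
  Total hydrogens = 16.

16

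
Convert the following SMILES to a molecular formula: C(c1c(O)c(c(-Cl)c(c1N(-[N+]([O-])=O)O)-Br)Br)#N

C7H2Br2ClN3O4

Heavy atoms from the SMILES: 2 Br, 7 C, 1 Cl, 3 N, 4 O.
Implicit hydrogens by atom environment:
  6 × C (aromatic): no H
  2 × Br: no H
  2 × N: no H
  2 × O: 1 H each → 2
  1 × C: no H
  1 × Cl: no H
  1 × N (charge +1): no H
  1 × O: no H
  1 × O (charge -1): no H
  Total hydrogens = 2.
Molecular formula: C7H2Br2ClN3O4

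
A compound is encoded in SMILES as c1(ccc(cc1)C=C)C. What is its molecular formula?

Heavy atoms from the SMILES: 9 C.
Implicit hydrogens by atom environment:
  4 × C (aromatic): 1 H each → 4
  2 × C (aromatic): no H
  1 × C: 3 H
  1 × C: 2 H
  1 × C: 1 H
  Total hydrogens = 10.
Molecular formula: C9H10

C9H10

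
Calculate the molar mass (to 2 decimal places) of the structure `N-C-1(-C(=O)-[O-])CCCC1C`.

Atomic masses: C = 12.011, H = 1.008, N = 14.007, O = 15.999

Molecular formula: C7H12NO2-.
M = 7×12.011 + 12×1.008 + 1×14.007 + 2×15.999 = 142.18 g/mol.

142.18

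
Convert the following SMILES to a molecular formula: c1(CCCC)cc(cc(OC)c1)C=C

Heavy atoms from the SMILES: 13 C, 1 O.
Implicit hydrogens by atom environment:
  4 × C: 2 H each → 8
  3 × C (aromatic): 1 H each → 3
  3 × C (aromatic): no H
  2 × C: 3 H each → 6
  1 × C: 1 H
  1 × O: no H
  Total hydrogens = 18.
Molecular formula: C13H18O

C13H18O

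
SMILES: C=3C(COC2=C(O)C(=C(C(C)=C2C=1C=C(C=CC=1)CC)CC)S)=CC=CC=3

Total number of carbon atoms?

24

The symbol for carbon appears 24 times in the SMILES.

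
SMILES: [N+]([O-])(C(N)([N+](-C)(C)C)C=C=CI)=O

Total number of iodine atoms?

The symbol for iodine appears 1 time in the SMILES.

1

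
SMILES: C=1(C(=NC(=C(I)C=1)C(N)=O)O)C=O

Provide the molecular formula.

Heavy atoms from the SMILES: 7 C, 1 I, 2 N, 3 O.
Implicit hydrogens by atom environment:
  4 × C (aromatic): no H
  2 × O: no H
  1 × C (aromatic): 1 H
  1 × C: 1 H
  1 × C: no H
  1 × I: no H
  1 × N: 2 H
  1 × N (aromatic): no H
  1 × O: 1 H
  Total hydrogens = 5.
Molecular formula: C7H5IN2O3

C7H5IN2O3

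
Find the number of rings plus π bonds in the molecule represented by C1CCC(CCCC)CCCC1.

Molecular formula from the SMILES: C12H24.
DoU = (2C + 2 + N − H − X)/2 = (2·12 + 2 + 0 − 24 − 0)/2 = 2/2 = 1.
(Structurally: 1 ring(s) + 0 π bond(s) = 1.)

1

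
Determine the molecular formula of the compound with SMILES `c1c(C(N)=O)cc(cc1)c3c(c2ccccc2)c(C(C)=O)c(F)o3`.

C19H14FNO3

Heavy atoms from the SMILES: 19 C, 1 F, 1 N, 3 O.
Implicit hydrogens by atom environment:
  9 × C (aromatic): 1 H each → 9
  7 × C (aromatic): no H
  2 × C: no H
  2 × O: no H
  1 × C: 3 H
  1 × F: no H
  1 × N: 2 H
  1 × O (aromatic): no H
  Total hydrogens = 14.
Molecular formula: C19H14FNO3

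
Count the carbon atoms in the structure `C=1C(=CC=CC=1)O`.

6

The symbol for carbon appears 6 times in the SMILES.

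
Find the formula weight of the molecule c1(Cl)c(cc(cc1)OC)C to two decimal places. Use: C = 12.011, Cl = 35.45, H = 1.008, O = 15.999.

Molecular formula: C8H9ClO.
M = 8×12.011 + 1×35.45 + 9×1.008 + 1×15.999 = 156.61 g/mol.

156.61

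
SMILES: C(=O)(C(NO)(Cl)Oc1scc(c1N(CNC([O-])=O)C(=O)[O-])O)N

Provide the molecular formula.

[C9H9ClN4O8S]2-

Heavy atoms from the SMILES: 9 C, 1 Cl, 4 N, 8 O, 1 S.
Implicit hydrogens by atom environment:
  4 × C: no H
  4 × O: no H
  3 × C (aromatic): no H
  2 × N: 1 H each → 2
  2 × O: 1 H each → 2
  2 × O (charge -1): no H
  1 × C: 2 H
  1 × C (aromatic): 1 H
  1 × Cl: no H
  1 × N: 2 H
  1 × N: no H
  1 × S (aromatic): no H
  Total hydrogens = 9.
Net charge -2.
Molecular formula: [C9H9ClN4O8S]2-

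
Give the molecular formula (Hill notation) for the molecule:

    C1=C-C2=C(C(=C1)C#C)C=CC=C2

C12H8

Heavy atoms from the SMILES: 12 C.
Implicit hydrogens by atom environment:
  7 × C (aromatic): 1 H each → 7
  3 × C (aromatic): no H
  1 × C: 1 H
  1 × C: no H
  Total hydrogens = 8.
Molecular formula: C12H8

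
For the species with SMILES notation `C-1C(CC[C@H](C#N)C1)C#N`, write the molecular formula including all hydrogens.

C8H10N2

Heavy atoms from the SMILES: 8 C, 2 N.
Implicit hydrogens by atom environment:
  4 × C: 2 H each → 8
  2 × C: 1 H each → 2
  2 × C: no H
  2 × N: no H
  Total hydrogens = 10.
Molecular formula: C8H10N2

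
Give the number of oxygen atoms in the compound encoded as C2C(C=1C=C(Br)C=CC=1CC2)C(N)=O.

1

The symbol for oxygen appears 1 time in the SMILES.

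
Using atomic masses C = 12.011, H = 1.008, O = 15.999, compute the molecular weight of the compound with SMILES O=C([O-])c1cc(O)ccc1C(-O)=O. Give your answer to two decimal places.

Molecular formula: C8H5O5-.
M = 8×12.011 + 5×1.008 + 5×15.999 = 181.12 g/mol.

181.12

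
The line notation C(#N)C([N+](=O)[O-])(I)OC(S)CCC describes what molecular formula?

C6H9IN2O3S

Heavy atoms from the SMILES: 6 C, 1 I, 2 N, 3 O, 1 S.
Implicit hydrogens by atom environment:
  2 × C: 2 H each → 4
  2 × C: no H
  2 × O: no H
  1 × C: 3 H
  1 × C: 1 H
  1 × I: no H
  1 × N: no H
  1 × N (charge +1): no H
  1 × O (charge -1): no H
  1 × S: 1 H
  Total hydrogens = 9.
Molecular formula: C6H9IN2O3S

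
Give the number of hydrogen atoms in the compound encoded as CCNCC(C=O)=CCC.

Hydrogens are implicit in SMILES; fill each atom to its normal valence:
  3 × C: 2 H each → 6
  2 × C: 3 H each → 6
  2 × C: 1 H each → 2
  1 × C: no H
  1 × N: 1 H
  1 × O: no H
  Total hydrogens = 15.

15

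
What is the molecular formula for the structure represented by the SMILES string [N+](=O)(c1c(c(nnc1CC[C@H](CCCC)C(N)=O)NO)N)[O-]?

Heavy atoms from the SMILES: 12 C, 6 N, 4 O.
Implicit hydrogens by atom environment:
  5 × C: 2 H each → 10
  4 × C (aromatic): no H
  2 × N: 2 H each → 4
  2 × N (aromatic): no H
  2 × O: no H
  1 × C: 3 H
  1 × C: 1 H
  1 × C: no H
  1 × N: 1 H
  1 × N (charge +1): no H
  1 × O: 1 H
  1 × O (charge -1): no H
  Total hydrogens = 20.
Molecular formula: C12H20N6O4

C12H20N6O4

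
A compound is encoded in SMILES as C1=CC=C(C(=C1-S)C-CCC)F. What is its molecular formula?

C10H13FS

Heavy atoms from the SMILES: 10 C, 1 F, 1 S.
Implicit hydrogens by atom environment:
  3 × C: 2 H each → 6
  3 × C (aromatic): 1 H each → 3
  3 × C (aromatic): no H
  1 × C: 3 H
  1 × F: no H
  1 × S: 1 H
  Total hydrogens = 13.
Molecular formula: C10H13FS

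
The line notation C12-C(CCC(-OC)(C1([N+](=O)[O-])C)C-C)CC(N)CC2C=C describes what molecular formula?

C16H28N2O3

Heavy atoms from the SMILES: 16 C, 2 N, 3 O.
Implicit hydrogens by atom environment:
  6 × C: 2 H each → 12
  5 × C: 1 H each → 5
  3 × C: 3 H each → 9
  2 × C: no H
  2 × O: no H
  1 × N: 2 H
  1 × N (charge +1): no H
  1 × O (charge -1): no H
  Total hydrogens = 28.
Molecular formula: C16H28N2O3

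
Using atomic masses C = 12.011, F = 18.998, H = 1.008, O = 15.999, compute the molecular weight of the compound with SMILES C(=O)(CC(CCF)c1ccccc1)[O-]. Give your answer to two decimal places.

195.21

Molecular formula: C11H12FO2-.
M = 11×12.011 + 1×18.998 + 12×1.008 + 2×15.999 = 195.21 g/mol.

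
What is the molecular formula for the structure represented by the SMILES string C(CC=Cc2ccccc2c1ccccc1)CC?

Heavy atoms from the SMILES: 18 C.
Implicit hydrogens by atom environment:
  9 × C (aromatic): 1 H each → 9
  3 × C: 2 H each → 6
  3 × C (aromatic): no H
  2 × C: 1 H each → 2
  1 × C: 3 H
  Total hydrogens = 20.
Molecular formula: C18H20

C18H20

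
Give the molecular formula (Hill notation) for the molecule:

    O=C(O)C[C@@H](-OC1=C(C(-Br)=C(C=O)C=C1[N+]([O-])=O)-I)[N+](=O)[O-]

Heavy atoms from the SMILES: 1 Br, 10 C, 1 I, 2 N, 8 O.
Implicit hydrogens by atom environment:
  5 × C (aromatic): no H
  5 × O: no H
  2 × C: 1 H each → 2
  2 × N (charge +1): no H
  2 × O (charge -1): no H
  1 × Br: no H
  1 × C: 2 H
  1 × C (aromatic): 1 H
  1 × C: no H
  1 × I: no H
  1 × O: 1 H
  Total hydrogens = 6.
Molecular formula: C10H6BrIN2O8

C10H6BrIN2O8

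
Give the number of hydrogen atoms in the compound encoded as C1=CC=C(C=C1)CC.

Hydrogens are implicit in SMILES; fill each atom to its normal valence:
  5 × C (aromatic): 1 H each → 5
  1 × C: 3 H
  1 × C: 2 H
  1 × C (aromatic): no H
  Total hydrogens = 10.

10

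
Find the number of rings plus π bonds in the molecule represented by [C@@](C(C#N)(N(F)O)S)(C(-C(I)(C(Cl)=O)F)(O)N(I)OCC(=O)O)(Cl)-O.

Molecular formula from the SMILES: C8H7Cl2F2I2N3O7S.
DoU = (2C + 2 + N − H − X)/2 = (2·8 + 2 + 3 − 7 − 6)/2 = 8/2 = 4.
(Structurally: 0 ring(s) + 4 π bond(s) = 4.)

4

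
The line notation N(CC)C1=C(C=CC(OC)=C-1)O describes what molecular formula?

Heavy atoms from the SMILES: 9 C, 1 N, 2 O.
Implicit hydrogens by atom environment:
  3 × C (aromatic): 1 H each → 3
  3 × C (aromatic): no H
  2 × C: 3 H each → 6
  1 × C: 2 H
  1 × N: 1 H
  1 × O: 1 H
  1 × O: no H
  Total hydrogens = 13.
Molecular formula: C9H13NO2

C9H13NO2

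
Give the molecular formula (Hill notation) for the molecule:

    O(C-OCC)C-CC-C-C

C8H18O2

Heavy atoms from the SMILES: 8 C, 2 O.
Implicit hydrogens by atom environment:
  6 × C: 2 H each → 12
  2 × C: 3 H each → 6
  2 × O: no H
  Total hydrogens = 18.
Molecular formula: C8H18O2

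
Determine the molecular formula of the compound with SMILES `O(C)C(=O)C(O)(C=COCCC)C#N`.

Heavy atoms from the SMILES: 9 C, 1 N, 4 O.
Implicit hydrogens by atom environment:
  3 × C: no H
  3 × O: no H
  2 × C: 3 H each → 6
  2 × C: 2 H each → 4
  2 × C: 1 H each → 2
  1 × N: no H
  1 × O: 1 H
  Total hydrogens = 13.
Molecular formula: C9H13NO4

C9H13NO4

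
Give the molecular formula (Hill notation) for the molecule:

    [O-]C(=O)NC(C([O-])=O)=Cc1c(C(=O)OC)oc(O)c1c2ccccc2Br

Heavy atoms from the SMILES: 1 Br, 16 C, 1 N, 8 O.
Implicit hydrogens by atom environment:
  6 × C (aromatic): no H
  4 × C (aromatic): 1 H each → 4
  4 × C: no H
  4 × O: no H
  2 × O (charge -1): no H
  1 × Br: no H
  1 × C: 3 H
  1 × C: 1 H
  1 × N: 1 H
  1 × O: 1 H
  1 × O (aromatic): no H
  Total hydrogens = 10.
Net charge -2.
Molecular formula: [C16H10BrNO8]2-

[C16H10BrNO8]2-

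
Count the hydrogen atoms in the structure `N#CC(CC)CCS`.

11

Hydrogens are implicit in SMILES; fill each atom to its normal valence:
  3 × C: 2 H each → 6
  1 × C: 3 H
  1 × C: 1 H
  1 × C: no H
  1 × N: no H
  1 × S: 1 H
  Total hydrogens = 11.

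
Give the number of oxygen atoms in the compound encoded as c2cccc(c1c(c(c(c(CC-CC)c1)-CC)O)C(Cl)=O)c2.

The symbol for oxygen appears 2 times in the SMILES.

2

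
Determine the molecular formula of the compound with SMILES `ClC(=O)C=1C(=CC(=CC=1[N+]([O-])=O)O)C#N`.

C8H3ClN2O4

Heavy atoms from the SMILES: 8 C, 1 Cl, 2 N, 4 O.
Implicit hydrogens by atom environment:
  4 × C (aromatic): no H
  2 × C (aromatic): 1 H each → 2
  2 × C: no H
  2 × O: no H
  1 × Cl: no H
  1 × N (charge +1): no H
  1 × N: no H
  1 × O: 1 H
  1 × O (charge -1): no H
  Total hydrogens = 3.
Molecular formula: C8H3ClN2O4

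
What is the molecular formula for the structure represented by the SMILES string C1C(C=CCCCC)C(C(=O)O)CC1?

C12H20O2

Heavy atoms from the SMILES: 12 C, 2 O.
Implicit hydrogens by atom environment:
  6 × C: 2 H each → 12
  4 × C: 1 H each → 4
  1 × C: 3 H
  1 × C: no H
  1 × O: 1 H
  1 × O: no H
  Total hydrogens = 20.
Molecular formula: C12H20O2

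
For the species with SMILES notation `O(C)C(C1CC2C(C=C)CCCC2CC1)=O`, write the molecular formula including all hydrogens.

C14H22O2

Heavy atoms from the SMILES: 14 C, 2 O.
Implicit hydrogens by atom environment:
  7 × C: 2 H each → 14
  5 × C: 1 H each → 5
  2 × O: no H
  1 × C: 3 H
  1 × C: no H
  Total hydrogens = 22.
Molecular formula: C14H22O2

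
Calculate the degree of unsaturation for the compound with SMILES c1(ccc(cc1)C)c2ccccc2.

Molecular formula from the SMILES: C13H12.
DoU = (2C + 2 + N − H − X)/2 = (2·13 + 2 + 0 − 12 − 0)/2 = 16/2 = 8.
(Structurally: 2 ring(s) + 6 π bond(s) = 8.)

8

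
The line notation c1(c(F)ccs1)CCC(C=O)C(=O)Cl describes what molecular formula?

C9H8ClFO2S

Heavy atoms from the SMILES: 9 C, 1 Cl, 1 F, 2 O, 1 S.
Implicit hydrogens by atom environment:
  2 × C: 2 H each → 4
  2 × C (aromatic): 1 H each → 2
  2 × C: 1 H each → 2
  2 × C (aromatic): no H
  2 × O: no H
  1 × C: no H
  1 × Cl: no H
  1 × F: no H
  1 × S (aromatic): no H
  Total hydrogens = 8.
Molecular formula: C9H8ClFO2S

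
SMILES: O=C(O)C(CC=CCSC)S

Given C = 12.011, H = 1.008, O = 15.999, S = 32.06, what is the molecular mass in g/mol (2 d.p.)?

Molecular formula: C7H12O2S2.
M = 7×12.011 + 12×1.008 + 2×15.999 + 2×32.06 = 192.29 g/mol.

192.29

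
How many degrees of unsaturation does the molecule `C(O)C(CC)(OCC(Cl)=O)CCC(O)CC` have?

Molecular formula from the SMILES: C11H21ClO4.
DoU = (2C + 2 + N − H − X)/2 = (2·11 + 2 + 0 − 21 − 1)/2 = 2/2 = 1.
(Structurally: 0 ring(s) + 1 π bond(s) = 1.)

1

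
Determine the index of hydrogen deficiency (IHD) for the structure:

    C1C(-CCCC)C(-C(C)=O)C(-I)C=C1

Molecular formula from the SMILES: C12H19IO.
DoU = (2C + 2 + N − H − X)/2 = (2·12 + 2 + 0 − 19 − 1)/2 = 6/2 = 3.
(Structurally: 1 ring(s) + 2 π bond(s) = 3.)

3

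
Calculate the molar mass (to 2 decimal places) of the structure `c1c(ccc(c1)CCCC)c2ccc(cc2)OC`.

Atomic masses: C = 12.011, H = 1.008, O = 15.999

240.35

Molecular formula: C17H20O.
M = 17×12.011 + 20×1.008 + 1×15.999 = 240.35 g/mol.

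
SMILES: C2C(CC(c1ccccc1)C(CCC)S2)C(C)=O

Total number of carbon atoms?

16

The symbol for carbon appears 16 times in the SMILES. Lowercase c denotes aromatic carbon and counts toward C.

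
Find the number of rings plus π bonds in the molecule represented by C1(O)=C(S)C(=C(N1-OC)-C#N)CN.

5

Molecular formula from the SMILES: C7H9N3O2S.
DoU = (2C + 2 + N − H − X)/2 = (2·7 + 2 + 3 − 9 − 0)/2 = 10/2 = 5.
(Structurally: 1 ring(s) + 4 π bond(s) = 5.)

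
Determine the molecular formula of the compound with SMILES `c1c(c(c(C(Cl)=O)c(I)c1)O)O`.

Heavy atoms from the SMILES: 7 C, 1 Cl, 1 I, 3 O.
Implicit hydrogens by atom environment:
  4 × C (aromatic): no H
  2 × C (aromatic): 1 H each → 2
  2 × O: 1 H each → 2
  1 × C: no H
  1 × Cl: no H
  1 × I: no H
  1 × O: no H
  Total hydrogens = 4.
Molecular formula: C7H4ClIO3

C7H4ClIO3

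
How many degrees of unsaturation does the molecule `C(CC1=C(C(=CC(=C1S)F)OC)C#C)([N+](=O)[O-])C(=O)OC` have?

8

Molecular formula from the SMILES: C13H12FNO5S.
DoU = (2C + 2 + N − H − X)/2 = (2·13 + 2 + 1 − 12 − 1)/2 = 16/2 = 8.
(Structurally: 1 ring(s) + 7 π bond(s) = 8.)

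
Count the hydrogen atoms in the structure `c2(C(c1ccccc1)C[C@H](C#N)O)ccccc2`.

15

Hydrogens are implicit in SMILES; fill each atom to its normal valence:
  10 × C (aromatic): 1 H each → 10
  2 × C: 1 H each → 2
  2 × C (aromatic): no H
  1 × C: 2 H
  1 × C: no H
  1 × N: no H
  1 × O: 1 H
  Total hydrogens = 15.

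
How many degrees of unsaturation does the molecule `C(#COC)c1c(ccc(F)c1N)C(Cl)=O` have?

Molecular formula from the SMILES: C10H7ClFNO2.
DoU = (2C + 2 + N − H − X)/2 = (2·10 + 2 + 1 − 7 − 2)/2 = 14/2 = 7.
(Structurally: 1 ring(s) + 6 π bond(s) = 7.)

7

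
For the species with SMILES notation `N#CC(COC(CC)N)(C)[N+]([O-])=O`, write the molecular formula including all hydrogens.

Heavy atoms from the SMILES: 7 C, 3 N, 3 O.
Implicit hydrogens by atom environment:
  2 × C: 3 H each → 6
  2 × C: 2 H each → 4
  2 × C: no H
  2 × O: no H
  1 × C: 1 H
  1 × N: 2 H
  1 × N: no H
  1 × N (charge +1): no H
  1 × O (charge -1): no H
  Total hydrogens = 13.
Molecular formula: C7H13N3O3

C7H13N3O3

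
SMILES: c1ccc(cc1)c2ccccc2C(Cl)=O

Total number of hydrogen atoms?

Hydrogens are implicit in SMILES; fill each atom to its normal valence:
  9 × C (aromatic): 1 H each → 9
  3 × C (aromatic): no H
  1 × C: no H
  1 × Cl: no H
  1 × O: no H
  Total hydrogens = 9.

9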